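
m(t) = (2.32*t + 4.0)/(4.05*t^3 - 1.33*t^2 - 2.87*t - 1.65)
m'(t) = (2.32*t + 4.0)*(-12.15*t^2 + 2.66*t + 2.87)/(4.05*t^3 - 1.33*t^2 - 2.87*t - 1.65)^2 + 2.32/(4.05*t^3 - 1.33*t^2 - 2.87*t - 1.65)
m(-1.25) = -0.14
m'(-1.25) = -0.62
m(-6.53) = 0.01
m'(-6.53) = 0.00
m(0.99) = -3.38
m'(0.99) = -12.84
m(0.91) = -2.64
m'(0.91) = -6.46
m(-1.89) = 0.01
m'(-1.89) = -0.06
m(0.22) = -1.96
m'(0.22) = 1.43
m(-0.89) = -0.64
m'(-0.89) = -2.73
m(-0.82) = -0.87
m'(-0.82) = -3.63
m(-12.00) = 0.00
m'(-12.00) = 0.00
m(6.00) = 0.02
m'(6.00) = -0.01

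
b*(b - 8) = b^2 - 8*b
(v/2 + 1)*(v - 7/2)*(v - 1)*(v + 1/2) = v^4/2 - v^3 - 27*v^2/8 + 17*v/8 + 7/4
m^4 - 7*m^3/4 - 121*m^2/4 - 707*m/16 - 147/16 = (m - 7)*(m + 1/4)*(m + 3/2)*(m + 7/2)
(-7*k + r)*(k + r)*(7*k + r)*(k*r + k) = -49*k^4*r - 49*k^4 - 49*k^3*r^2 - 49*k^3*r + k^2*r^3 + k^2*r^2 + k*r^4 + k*r^3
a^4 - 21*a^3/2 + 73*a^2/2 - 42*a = a*(a - 4)*(a - 7/2)*(a - 3)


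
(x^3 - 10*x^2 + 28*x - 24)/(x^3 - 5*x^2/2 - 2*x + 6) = 2*(x - 6)/(2*x + 3)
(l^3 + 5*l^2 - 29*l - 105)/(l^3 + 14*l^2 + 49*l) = (l^2 - 2*l - 15)/(l*(l + 7))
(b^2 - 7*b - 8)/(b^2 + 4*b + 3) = (b - 8)/(b + 3)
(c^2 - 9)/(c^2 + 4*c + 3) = (c - 3)/(c + 1)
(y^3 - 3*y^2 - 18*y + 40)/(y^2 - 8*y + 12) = (y^2 - y - 20)/(y - 6)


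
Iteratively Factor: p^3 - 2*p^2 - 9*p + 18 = (p - 2)*(p^2 - 9) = (p - 3)*(p - 2)*(p + 3)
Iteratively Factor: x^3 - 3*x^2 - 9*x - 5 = (x + 1)*(x^2 - 4*x - 5) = (x + 1)^2*(x - 5)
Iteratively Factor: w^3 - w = (w + 1)*(w^2 - w) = w*(w + 1)*(w - 1)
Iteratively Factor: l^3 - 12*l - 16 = (l - 4)*(l^2 + 4*l + 4) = (l - 4)*(l + 2)*(l + 2)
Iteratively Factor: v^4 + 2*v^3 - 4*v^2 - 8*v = (v - 2)*(v^3 + 4*v^2 + 4*v) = (v - 2)*(v + 2)*(v^2 + 2*v) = (v - 2)*(v + 2)^2*(v)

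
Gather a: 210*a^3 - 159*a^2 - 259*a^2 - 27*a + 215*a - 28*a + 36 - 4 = 210*a^3 - 418*a^2 + 160*a + 32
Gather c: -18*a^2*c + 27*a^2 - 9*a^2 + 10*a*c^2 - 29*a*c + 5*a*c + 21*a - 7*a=18*a^2 + 10*a*c^2 + 14*a + c*(-18*a^2 - 24*a)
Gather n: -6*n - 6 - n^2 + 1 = -n^2 - 6*n - 5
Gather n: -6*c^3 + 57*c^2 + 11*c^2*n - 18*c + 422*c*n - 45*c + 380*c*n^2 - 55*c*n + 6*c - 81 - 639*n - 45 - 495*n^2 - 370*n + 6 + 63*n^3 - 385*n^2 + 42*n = -6*c^3 + 57*c^2 - 57*c + 63*n^3 + n^2*(380*c - 880) + n*(11*c^2 + 367*c - 967) - 120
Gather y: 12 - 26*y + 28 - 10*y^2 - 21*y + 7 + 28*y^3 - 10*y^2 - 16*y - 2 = 28*y^3 - 20*y^2 - 63*y + 45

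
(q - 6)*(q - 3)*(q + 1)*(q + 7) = q^4 - q^3 - 47*q^2 + 81*q + 126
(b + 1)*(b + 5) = b^2 + 6*b + 5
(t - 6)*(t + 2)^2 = t^3 - 2*t^2 - 20*t - 24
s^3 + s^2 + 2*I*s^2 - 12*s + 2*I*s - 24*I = (s - 3)*(s + 4)*(s + 2*I)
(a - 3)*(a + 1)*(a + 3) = a^3 + a^2 - 9*a - 9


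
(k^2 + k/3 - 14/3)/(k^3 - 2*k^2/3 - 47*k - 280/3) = (k - 2)/(k^2 - 3*k - 40)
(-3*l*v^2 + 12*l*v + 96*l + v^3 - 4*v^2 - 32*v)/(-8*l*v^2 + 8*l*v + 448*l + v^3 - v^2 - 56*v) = (-3*l*v - 12*l + v^2 + 4*v)/(-8*l*v - 56*l + v^2 + 7*v)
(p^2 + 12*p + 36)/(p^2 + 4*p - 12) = (p + 6)/(p - 2)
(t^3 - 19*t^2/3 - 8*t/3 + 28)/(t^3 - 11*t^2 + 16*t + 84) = (t - 7/3)/(t - 7)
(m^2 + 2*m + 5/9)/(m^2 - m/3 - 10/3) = (m + 1/3)/(m - 2)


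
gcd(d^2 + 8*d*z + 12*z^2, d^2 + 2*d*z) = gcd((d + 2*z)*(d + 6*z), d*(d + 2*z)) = d + 2*z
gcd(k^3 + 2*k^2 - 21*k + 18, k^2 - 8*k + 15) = k - 3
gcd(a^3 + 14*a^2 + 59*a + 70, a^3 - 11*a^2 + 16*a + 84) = a + 2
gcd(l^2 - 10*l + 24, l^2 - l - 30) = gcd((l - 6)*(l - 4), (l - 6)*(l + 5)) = l - 6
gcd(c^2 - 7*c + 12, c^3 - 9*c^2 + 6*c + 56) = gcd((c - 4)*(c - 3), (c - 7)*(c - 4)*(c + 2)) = c - 4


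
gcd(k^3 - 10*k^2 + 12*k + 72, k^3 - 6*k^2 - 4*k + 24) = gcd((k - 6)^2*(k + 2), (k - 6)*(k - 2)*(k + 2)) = k^2 - 4*k - 12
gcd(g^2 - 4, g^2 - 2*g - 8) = g + 2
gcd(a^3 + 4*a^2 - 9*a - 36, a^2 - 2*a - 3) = a - 3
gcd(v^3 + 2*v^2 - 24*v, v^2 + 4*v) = v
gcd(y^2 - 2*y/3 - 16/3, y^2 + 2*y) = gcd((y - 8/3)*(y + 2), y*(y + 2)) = y + 2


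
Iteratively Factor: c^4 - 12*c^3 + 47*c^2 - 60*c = (c)*(c^3 - 12*c^2 + 47*c - 60) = c*(c - 5)*(c^2 - 7*c + 12) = c*(c - 5)*(c - 4)*(c - 3)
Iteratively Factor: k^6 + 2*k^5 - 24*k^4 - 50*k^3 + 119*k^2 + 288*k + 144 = (k + 3)*(k^5 - k^4 - 21*k^3 + 13*k^2 + 80*k + 48) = (k - 3)*(k + 3)*(k^4 + 2*k^3 - 15*k^2 - 32*k - 16) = (k - 3)*(k + 1)*(k + 3)*(k^3 + k^2 - 16*k - 16) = (k - 4)*(k - 3)*(k + 1)*(k + 3)*(k^2 + 5*k + 4) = (k - 4)*(k - 3)*(k + 1)^2*(k + 3)*(k + 4)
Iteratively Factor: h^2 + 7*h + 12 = (h + 3)*(h + 4)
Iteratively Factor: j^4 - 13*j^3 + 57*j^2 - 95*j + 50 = (j - 5)*(j^3 - 8*j^2 + 17*j - 10) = (j - 5)^2*(j^2 - 3*j + 2) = (j - 5)^2*(j - 2)*(j - 1)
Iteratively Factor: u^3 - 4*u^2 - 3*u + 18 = (u - 3)*(u^2 - u - 6) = (u - 3)^2*(u + 2)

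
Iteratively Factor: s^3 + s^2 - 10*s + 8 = (s + 4)*(s^2 - 3*s + 2) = (s - 2)*(s + 4)*(s - 1)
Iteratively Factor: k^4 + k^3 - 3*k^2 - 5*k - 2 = (k - 2)*(k^3 + 3*k^2 + 3*k + 1) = (k - 2)*(k + 1)*(k^2 + 2*k + 1) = (k - 2)*(k + 1)^2*(k + 1)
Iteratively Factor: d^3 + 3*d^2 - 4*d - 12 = (d + 2)*(d^2 + d - 6) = (d - 2)*(d + 2)*(d + 3)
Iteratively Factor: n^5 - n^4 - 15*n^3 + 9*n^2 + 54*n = (n + 3)*(n^4 - 4*n^3 - 3*n^2 + 18*n) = (n - 3)*(n + 3)*(n^3 - n^2 - 6*n) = (n - 3)*(n + 2)*(n + 3)*(n^2 - 3*n) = n*(n - 3)*(n + 2)*(n + 3)*(n - 3)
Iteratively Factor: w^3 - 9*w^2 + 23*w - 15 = (w - 1)*(w^2 - 8*w + 15) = (w - 5)*(w - 1)*(w - 3)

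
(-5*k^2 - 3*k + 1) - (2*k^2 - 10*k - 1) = -7*k^2 + 7*k + 2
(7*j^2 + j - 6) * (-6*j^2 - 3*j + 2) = -42*j^4 - 27*j^3 + 47*j^2 + 20*j - 12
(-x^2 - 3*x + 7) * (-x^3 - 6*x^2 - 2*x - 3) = x^5 + 9*x^4 + 13*x^3 - 33*x^2 - 5*x - 21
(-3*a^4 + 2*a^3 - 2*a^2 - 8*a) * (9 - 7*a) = 21*a^5 - 41*a^4 + 32*a^3 + 38*a^2 - 72*a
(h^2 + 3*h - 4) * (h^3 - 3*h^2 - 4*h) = h^5 - 17*h^3 + 16*h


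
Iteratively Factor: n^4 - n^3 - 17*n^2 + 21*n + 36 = (n + 4)*(n^3 - 5*n^2 + 3*n + 9) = (n + 1)*(n + 4)*(n^2 - 6*n + 9) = (n - 3)*(n + 1)*(n + 4)*(n - 3)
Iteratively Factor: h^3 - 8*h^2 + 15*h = (h - 3)*(h^2 - 5*h) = h*(h - 3)*(h - 5)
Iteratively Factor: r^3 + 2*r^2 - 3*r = (r)*(r^2 + 2*r - 3) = r*(r + 3)*(r - 1)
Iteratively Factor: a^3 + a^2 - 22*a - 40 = (a - 5)*(a^2 + 6*a + 8) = (a - 5)*(a + 2)*(a + 4)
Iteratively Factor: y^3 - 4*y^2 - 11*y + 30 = (y - 5)*(y^2 + y - 6) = (y - 5)*(y + 3)*(y - 2)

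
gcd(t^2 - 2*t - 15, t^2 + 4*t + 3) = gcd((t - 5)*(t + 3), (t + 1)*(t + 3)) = t + 3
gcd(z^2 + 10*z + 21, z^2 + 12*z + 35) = z + 7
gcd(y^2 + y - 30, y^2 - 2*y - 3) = 1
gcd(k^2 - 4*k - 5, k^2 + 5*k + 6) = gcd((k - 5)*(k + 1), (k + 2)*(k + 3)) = 1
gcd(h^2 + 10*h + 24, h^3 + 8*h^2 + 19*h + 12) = h + 4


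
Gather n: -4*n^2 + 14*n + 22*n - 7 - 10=-4*n^2 + 36*n - 17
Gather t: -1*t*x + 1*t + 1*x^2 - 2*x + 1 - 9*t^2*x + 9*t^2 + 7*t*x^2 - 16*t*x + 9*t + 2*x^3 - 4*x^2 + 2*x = t^2*(9 - 9*x) + t*(7*x^2 - 17*x + 10) + 2*x^3 - 3*x^2 + 1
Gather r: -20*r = -20*r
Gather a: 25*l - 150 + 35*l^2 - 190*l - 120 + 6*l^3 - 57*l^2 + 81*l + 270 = 6*l^3 - 22*l^2 - 84*l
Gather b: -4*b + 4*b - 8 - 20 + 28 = 0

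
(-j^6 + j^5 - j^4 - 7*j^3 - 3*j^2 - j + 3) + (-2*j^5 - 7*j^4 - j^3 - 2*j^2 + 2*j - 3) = -j^6 - j^5 - 8*j^4 - 8*j^3 - 5*j^2 + j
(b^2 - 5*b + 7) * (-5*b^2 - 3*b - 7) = -5*b^4 + 22*b^3 - 27*b^2 + 14*b - 49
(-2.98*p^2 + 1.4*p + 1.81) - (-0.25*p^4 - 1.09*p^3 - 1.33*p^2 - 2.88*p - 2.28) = 0.25*p^4 + 1.09*p^3 - 1.65*p^2 + 4.28*p + 4.09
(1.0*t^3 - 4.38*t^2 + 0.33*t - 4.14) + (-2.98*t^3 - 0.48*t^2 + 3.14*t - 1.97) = -1.98*t^3 - 4.86*t^2 + 3.47*t - 6.11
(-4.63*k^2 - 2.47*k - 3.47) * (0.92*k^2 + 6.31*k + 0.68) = -4.2596*k^4 - 31.4877*k^3 - 21.9265*k^2 - 23.5753*k - 2.3596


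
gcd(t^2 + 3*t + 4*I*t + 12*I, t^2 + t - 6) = t + 3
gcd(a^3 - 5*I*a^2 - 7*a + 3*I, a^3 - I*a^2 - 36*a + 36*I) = a - I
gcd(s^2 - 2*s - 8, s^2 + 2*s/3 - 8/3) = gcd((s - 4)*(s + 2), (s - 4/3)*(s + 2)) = s + 2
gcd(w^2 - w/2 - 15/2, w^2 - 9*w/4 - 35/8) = 1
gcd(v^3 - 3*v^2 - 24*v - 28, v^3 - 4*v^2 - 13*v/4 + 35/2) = v + 2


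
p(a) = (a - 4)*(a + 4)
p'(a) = 2*a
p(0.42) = -15.82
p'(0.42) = 0.84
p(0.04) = -16.00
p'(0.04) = 0.08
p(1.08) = -14.83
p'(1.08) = 2.16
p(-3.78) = -1.71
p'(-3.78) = -7.56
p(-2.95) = -7.30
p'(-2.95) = -5.90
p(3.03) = -6.82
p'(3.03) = 6.06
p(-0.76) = -15.42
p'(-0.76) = -1.52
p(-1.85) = -12.58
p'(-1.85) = -3.70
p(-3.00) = -7.00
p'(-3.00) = -6.00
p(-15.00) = 209.00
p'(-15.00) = -30.00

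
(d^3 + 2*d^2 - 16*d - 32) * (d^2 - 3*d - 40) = d^5 - d^4 - 62*d^3 - 64*d^2 + 736*d + 1280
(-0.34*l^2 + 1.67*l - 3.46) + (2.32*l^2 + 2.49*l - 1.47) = 1.98*l^2 + 4.16*l - 4.93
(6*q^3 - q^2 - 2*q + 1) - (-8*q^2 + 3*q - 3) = 6*q^3 + 7*q^2 - 5*q + 4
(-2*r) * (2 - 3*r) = 6*r^2 - 4*r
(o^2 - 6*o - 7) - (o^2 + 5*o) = -11*o - 7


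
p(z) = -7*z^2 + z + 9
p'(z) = 1 - 14*z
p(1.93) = -15.14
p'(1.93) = -26.02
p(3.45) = -70.87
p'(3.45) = -47.30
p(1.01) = 2.87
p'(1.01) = -13.14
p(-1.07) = -0.08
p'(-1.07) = 15.98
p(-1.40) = -6.12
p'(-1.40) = 20.60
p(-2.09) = -23.67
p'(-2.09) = 30.26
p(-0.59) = 5.97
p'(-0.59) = 9.26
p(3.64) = -80.11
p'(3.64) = -49.96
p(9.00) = -549.00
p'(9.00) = -125.00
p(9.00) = -549.00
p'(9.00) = -125.00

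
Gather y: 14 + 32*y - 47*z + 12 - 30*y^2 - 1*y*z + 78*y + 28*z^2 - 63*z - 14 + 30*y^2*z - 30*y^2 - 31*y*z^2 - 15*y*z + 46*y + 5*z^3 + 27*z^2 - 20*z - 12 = y^2*(30*z - 60) + y*(-31*z^2 - 16*z + 156) + 5*z^3 + 55*z^2 - 130*z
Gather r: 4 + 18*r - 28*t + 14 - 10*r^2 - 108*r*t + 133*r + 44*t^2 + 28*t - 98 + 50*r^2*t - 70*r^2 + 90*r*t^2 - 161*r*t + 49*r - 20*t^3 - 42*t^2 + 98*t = r^2*(50*t - 80) + r*(90*t^2 - 269*t + 200) - 20*t^3 + 2*t^2 + 98*t - 80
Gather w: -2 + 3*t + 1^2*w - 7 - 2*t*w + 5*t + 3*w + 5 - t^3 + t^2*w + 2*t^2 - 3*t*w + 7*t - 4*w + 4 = -t^3 + 2*t^2 + 15*t + w*(t^2 - 5*t)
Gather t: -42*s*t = -42*s*t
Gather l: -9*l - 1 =-9*l - 1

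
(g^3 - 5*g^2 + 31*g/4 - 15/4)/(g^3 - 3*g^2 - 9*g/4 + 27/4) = (2*g^2 - 7*g + 5)/(2*g^2 - 3*g - 9)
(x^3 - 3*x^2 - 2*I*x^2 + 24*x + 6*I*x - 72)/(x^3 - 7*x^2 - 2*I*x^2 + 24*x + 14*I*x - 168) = (x - 3)/(x - 7)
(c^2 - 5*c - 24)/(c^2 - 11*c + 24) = (c + 3)/(c - 3)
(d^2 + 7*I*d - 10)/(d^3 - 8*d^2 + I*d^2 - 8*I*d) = (d^2 + 7*I*d - 10)/(d*(d^2 + d*(-8 + I) - 8*I))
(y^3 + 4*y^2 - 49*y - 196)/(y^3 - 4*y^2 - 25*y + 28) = (y + 7)/(y - 1)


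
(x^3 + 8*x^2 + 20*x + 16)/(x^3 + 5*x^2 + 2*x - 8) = (x + 2)/(x - 1)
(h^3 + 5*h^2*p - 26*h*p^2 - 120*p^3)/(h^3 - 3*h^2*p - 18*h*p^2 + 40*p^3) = (-h - 6*p)/(-h + 2*p)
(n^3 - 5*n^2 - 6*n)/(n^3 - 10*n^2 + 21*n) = (n^2 - 5*n - 6)/(n^2 - 10*n + 21)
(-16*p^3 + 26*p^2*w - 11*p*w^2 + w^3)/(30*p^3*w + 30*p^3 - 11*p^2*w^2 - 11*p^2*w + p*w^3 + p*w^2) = (-16*p^3 + 26*p^2*w - 11*p*w^2 + w^3)/(p*(30*p^2*w + 30*p^2 - 11*p*w^2 - 11*p*w + w^3 + w^2))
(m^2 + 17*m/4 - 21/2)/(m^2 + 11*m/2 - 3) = (4*m - 7)/(2*(2*m - 1))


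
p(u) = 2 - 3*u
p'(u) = -3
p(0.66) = 0.02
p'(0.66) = -3.00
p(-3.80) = 13.40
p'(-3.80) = -3.00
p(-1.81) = 7.43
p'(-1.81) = -3.00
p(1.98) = -3.94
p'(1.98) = -3.00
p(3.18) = -7.54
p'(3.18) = -3.00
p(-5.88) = 19.64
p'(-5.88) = -3.00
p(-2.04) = 8.12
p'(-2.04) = -3.00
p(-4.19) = 14.57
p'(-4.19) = -3.00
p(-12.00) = 38.00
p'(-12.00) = -3.00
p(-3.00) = 11.00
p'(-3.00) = -3.00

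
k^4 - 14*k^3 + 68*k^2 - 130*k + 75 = (k - 5)^2*(k - 3)*(k - 1)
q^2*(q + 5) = q^3 + 5*q^2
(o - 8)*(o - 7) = o^2 - 15*o + 56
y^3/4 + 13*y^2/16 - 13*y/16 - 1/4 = (y/4 + 1)*(y - 1)*(y + 1/4)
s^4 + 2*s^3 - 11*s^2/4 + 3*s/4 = s*(s - 1/2)^2*(s + 3)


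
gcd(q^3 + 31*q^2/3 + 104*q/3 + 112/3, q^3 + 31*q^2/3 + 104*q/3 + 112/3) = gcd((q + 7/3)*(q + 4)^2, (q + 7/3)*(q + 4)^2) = q^3 + 31*q^2/3 + 104*q/3 + 112/3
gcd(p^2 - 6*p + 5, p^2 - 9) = 1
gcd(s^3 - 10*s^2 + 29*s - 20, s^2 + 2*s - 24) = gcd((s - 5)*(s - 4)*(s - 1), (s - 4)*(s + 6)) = s - 4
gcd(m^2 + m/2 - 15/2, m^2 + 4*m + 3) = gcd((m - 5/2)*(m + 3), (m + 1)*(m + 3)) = m + 3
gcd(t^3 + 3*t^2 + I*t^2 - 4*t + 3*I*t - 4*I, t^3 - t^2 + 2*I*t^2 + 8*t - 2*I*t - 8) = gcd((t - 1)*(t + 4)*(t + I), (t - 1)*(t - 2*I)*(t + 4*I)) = t - 1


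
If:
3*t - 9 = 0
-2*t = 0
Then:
No Solution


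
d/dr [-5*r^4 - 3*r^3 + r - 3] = -20*r^3 - 9*r^2 + 1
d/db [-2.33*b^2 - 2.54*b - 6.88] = -4.66*b - 2.54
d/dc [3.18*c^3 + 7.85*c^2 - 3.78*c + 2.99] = 9.54*c^2 + 15.7*c - 3.78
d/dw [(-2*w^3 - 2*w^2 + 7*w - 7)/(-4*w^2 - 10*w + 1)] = (8*w^4 + 40*w^3 + 42*w^2 - 60*w - 63)/(16*w^4 + 80*w^3 + 92*w^2 - 20*w + 1)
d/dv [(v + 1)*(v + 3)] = 2*v + 4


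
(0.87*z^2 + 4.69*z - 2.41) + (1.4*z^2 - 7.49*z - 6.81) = 2.27*z^2 - 2.8*z - 9.22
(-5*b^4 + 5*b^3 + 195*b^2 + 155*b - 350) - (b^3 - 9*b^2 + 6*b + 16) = -5*b^4 + 4*b^3 + 204*b^2 + 149*b - 366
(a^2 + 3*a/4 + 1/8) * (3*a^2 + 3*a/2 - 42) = 3*a^4 + 15*a^3/4 - 81*a^2/2 - 501*a/16 - 21/4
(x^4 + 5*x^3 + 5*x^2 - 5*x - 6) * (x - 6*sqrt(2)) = x^5 - 6*sqrt(2)*x^4 + 5*x^4 - 30*sqrt(2)*x^3 + 5*x^3 - 30*sqrt(2)*x^2 - 5*x^2 - 6*x + 30*sqrt(2)*x + 36*sqrt(2)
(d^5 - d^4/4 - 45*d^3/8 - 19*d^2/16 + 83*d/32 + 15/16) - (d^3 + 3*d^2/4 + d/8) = d^5 - d^4/4 - 53*d^3/8 - 31*d^2/16 + 79*d/32 + 15/16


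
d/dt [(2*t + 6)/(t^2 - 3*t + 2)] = 2*(-t^2 - 6*t + 11)/(t^4 - 6*t^3 + 13*t^2 - 12*t + 4)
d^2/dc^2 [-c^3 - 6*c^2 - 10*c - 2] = -6*c - 12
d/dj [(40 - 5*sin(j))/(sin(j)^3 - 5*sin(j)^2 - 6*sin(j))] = 5*(2*sin(j)^3 - 29*sin(j)^2 + 80*sin(j) + 48)*cos(j)/((sin(j) - 6)^2*(sin(j) + 1)^2*sin(j)^2)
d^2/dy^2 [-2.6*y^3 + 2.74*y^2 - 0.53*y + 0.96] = 5.48 - 15.6*y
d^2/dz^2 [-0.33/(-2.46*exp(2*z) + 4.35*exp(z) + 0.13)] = ((1.4355 - 3.2472*exp(z))*(-2.46*exp(2*z) + 4.35*exp(z) + 0.13) - 0.33*(4.92*exp(z) - 4.35)*(9.84*exp(z) - 8.7)*exp(z))*exp(z)/(-2.46*exp(2*z) + 4.35*exp(z) + 0.13)^3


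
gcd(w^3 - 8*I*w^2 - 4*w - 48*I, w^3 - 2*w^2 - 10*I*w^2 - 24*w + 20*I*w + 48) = w^2 - 10*I*w - 24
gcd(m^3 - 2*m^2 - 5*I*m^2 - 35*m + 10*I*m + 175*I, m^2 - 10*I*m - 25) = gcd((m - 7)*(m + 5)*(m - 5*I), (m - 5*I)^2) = m - 5*I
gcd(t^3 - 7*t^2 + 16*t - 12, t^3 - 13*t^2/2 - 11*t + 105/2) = 1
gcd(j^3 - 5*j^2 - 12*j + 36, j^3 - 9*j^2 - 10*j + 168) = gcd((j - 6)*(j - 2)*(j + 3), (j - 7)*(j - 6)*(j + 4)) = j - 6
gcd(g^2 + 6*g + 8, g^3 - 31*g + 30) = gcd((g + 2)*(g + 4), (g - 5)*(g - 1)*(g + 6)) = 1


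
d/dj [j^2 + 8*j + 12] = 2*j + 8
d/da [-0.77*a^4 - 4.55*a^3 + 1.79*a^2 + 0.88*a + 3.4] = -3.08*a^3 - 13.65*a^2 + 3.58*a + 0.88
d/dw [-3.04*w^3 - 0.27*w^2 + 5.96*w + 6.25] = -9.12*w^2 - 0.54*w + 5.96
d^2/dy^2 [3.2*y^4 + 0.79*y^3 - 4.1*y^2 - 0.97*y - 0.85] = 38.4*y^2 + 4.74*y - 8.2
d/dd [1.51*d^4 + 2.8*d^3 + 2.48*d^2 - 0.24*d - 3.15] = 6.04*d^3 + 8.4*d^2 + 4.96*d - 0.24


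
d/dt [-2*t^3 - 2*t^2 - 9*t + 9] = -6*t^2 - 4*t - 9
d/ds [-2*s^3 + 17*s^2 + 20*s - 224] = -6*s^2 + 34*s + 20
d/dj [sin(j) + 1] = cos(j)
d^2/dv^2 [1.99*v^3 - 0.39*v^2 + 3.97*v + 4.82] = 11.94*v - 0.78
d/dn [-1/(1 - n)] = -1/(n - 1)^2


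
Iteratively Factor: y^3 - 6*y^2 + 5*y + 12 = (y - 3)*(y^2 - 3*y - 4) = (y - 4)*(y - 3)*(y + 1)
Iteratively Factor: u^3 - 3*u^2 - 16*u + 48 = (u - 4)*(u^2 + u - 12) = (u - 4)*(u + 4)*(u - 3)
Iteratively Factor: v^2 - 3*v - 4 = (v + 1)*(v - 4)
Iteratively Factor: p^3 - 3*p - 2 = (p - 2)*(p^2 + 2*p + 1) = (p - 2)*(p + 1)*(p + 1)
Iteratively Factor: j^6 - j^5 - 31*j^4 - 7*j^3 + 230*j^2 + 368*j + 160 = (j - 5)*(j^5 + 4*j^4 - 11*j^3 - 62*j^2 - 80*j - 32) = (j - 5)*(j + 4)*(j^4 - 11*j^2 - 18*j - 8) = (j - 5)*(j + 1)*(j + 4)*(j^3 - j^2 - 10*j - 8) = (j - 5)*(j + 1)^2*(j + 4)*(j^2 - 2*j - 8) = (j - 5)*(j + 1)^2*(j + 2)*(j + 4)*(j - 4)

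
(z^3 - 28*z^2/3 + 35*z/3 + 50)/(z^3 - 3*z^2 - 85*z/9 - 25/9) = 3*(z - 6)/(3*z + 1)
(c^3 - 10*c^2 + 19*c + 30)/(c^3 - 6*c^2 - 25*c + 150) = (c + 1)/(c + 5)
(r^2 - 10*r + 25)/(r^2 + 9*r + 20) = (r^2 - 10*r + 25)/(r^2 + 9*r + 20)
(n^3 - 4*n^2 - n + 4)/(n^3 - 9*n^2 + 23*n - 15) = (n^2 - 3*n - 4)/(n^2 - 8*n + 15)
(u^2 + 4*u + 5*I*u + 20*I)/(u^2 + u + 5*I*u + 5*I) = (u + 4)/(u + 1)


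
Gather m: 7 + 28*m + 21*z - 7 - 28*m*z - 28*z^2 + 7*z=m*(28 - 28*z) - 28*z^2 + 28*z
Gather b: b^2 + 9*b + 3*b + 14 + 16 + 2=b^2 + 12*b + 32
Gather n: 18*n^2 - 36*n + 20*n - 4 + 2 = 18*n^2 - 16*n - 2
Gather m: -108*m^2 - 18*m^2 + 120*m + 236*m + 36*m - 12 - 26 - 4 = -126*m^2 + 392*m - 42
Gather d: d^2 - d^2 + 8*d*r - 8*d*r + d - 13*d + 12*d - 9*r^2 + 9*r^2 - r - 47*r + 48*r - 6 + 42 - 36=0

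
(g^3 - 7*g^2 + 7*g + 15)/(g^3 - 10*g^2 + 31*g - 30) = (g + 1)/(g - 2)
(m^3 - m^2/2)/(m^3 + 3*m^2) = (m - 1/2)/(m + 3)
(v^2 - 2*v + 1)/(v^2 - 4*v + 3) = (v - 1)/(v - 3)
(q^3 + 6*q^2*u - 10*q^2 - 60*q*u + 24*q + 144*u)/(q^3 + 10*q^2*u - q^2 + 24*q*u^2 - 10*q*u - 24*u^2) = (q^2 - 10*q + 24)/(q^2 + 4*q*u - q - 4*u)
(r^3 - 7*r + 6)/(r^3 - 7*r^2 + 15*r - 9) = (r^2 + r - 6)/(r^2 - 6*r + 9)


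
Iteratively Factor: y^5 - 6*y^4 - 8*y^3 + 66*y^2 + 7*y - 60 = (y - 1)*(y^4 - 5*y^3 - 13*y^2 + 53*y + 60) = (y - 1)*(y + 3)*(y^3 - 8*y^2 + 11*y + 20) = (y - 4)*(y - 1)*(y + 3)*(y^2 - 4*y - 5) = (y - 4)*(y - 1)*(y + 1)*(y + 3)*(y - 5)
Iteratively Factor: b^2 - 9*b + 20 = (b - 5)*(b - 4)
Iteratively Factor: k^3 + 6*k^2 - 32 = (k + 4)*(k^2 + 2*k - 8) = (k + 4)^2*(k - 2)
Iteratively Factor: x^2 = (x)*(x)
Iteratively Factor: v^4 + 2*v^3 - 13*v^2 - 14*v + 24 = (v + 4)*(v^3 - 2*v^2 - 5*v + 6) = (v - 1)*(v + 4)*(v^2 - v - 6) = (v - 1)*(v + 2)*(v + 4)*(v - 3)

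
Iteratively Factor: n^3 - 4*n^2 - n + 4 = (n - 4)*(n^2 - 1) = (n - 4)*(n + 1)*(n - 1)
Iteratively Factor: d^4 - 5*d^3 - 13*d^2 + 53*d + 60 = (d - 4)*(d^3 - d^2 - 17*d - 15) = (d - 4)*(d + 1)*(d^2 - 2*d - 15) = (d - 4)*(d + 1)*(d + 3)*(d - 5)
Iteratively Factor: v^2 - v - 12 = (v - 4)*(v + 3)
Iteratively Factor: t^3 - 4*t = (t - 2)*(t^2 + 2*t) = (t - 2)*(t + 2)*(t)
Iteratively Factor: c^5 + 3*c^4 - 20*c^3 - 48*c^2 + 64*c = (c)*(c^4 + 3*c^3 - 20*c^2 - 48*c + 64) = c*(c - 1)*(c^3 + 4*c^2 - 16*c - 64) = c*(c - 4)*(c - 1)*(c^2 + 8*c + 16) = c*(c - 4)*(c - 1)*(c + 4)*(c + 4)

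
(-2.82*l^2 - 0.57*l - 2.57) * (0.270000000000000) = -0.7614*l^2 - 0.1539*l - 0.6939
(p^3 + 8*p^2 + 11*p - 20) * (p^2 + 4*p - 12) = p^5 + 12*p^4 + 31*p^3 - 72*p^2 - 212*p + 240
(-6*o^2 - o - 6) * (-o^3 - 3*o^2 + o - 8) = 6*o^5 + 19*o^4 + 3*o^3 + 65*o^2 + 2*o + 48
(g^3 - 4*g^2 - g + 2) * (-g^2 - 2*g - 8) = -g^5 + 2*g^4 + g^3 + 32*g^2 + 4*g - 16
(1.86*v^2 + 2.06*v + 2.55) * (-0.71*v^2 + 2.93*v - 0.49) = -1.3206*v^4 + 3.9872*v^3 + 3.3139*v^2 + 6.4621*v - 1.2495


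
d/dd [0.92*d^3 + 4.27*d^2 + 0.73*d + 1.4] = 2.76*d^2 + 8.54*d + 0.73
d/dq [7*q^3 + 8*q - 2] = 21*q^2 + 8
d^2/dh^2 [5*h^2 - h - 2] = 10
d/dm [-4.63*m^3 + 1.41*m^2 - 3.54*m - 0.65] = -13.89*m^2 + 2.82*m - 3.54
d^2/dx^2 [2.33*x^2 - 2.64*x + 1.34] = 4.66000000000000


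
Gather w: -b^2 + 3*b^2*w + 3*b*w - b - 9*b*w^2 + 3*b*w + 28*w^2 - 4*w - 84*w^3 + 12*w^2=-b^2 - b - 84*w^3 + w^2*(40 - 9*b) + w*(3*b^2 + 6*b - 4)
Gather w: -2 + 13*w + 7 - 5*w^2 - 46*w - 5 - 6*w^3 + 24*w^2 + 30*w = -6*w^3 + 19*w^2 - 3*w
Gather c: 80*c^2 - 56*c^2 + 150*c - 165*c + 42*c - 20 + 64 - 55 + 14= 24*c^2 + 27*c + 3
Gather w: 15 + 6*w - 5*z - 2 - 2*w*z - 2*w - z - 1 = w*(4 - 2*z) - 6*z + 12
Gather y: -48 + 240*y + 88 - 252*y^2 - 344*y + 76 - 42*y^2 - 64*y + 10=-294*y^2 - 168*y + 126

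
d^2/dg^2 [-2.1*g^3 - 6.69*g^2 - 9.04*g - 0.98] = -12.6*g - 13.38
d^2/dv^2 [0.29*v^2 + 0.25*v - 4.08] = 0.580000000000000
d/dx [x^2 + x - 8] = 2*x + 1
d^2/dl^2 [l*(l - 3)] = 2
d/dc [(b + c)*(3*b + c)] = 4*b + 2*c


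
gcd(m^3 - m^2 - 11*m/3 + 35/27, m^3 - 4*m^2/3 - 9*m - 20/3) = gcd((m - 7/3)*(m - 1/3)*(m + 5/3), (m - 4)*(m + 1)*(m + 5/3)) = m + 5/3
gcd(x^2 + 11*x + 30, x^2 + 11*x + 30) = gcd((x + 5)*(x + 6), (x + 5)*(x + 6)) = x^2 + 11*x + 30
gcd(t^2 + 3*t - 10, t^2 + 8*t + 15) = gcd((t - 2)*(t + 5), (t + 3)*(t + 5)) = t + 5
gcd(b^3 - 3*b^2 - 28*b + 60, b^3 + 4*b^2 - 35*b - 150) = b^2 - b - 30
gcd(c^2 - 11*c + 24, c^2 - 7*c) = 1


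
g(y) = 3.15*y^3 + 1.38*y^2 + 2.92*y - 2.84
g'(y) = 9.45*y^2 + 2.76*y + 2.92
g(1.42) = 13.11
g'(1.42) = 25.89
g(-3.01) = -85.03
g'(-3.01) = 80.23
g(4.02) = 235.84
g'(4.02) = 166.73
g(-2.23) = -37.42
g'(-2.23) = 43.76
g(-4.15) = -216.33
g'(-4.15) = 154.22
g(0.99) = 4.46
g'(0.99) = 14.91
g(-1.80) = -22.00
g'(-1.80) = 28.57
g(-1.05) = -8.03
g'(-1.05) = 10.44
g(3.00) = 103.39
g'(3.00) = 96.25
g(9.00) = 2431.57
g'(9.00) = 793.21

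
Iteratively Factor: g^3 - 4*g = (g - 2)*(g^2 + 2*g) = (g - 2)*(g + 2)*(g)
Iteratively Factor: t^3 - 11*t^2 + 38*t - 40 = (t - 5)*(t^2 - 6*t + 8) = (t - 5)*(t - 4)*(t - 2)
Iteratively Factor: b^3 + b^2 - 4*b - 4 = (b + 1)*(b^2 - 4) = (b + 1)*(b + 2)*(b - 2)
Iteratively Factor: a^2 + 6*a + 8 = (a + 2)*(a + 4)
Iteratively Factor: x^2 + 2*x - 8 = (x + 4)*(x - 2)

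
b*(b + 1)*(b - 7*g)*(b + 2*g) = b^4 - 5*b^3*g + b^3 - 14*b^2*g^2 - 5*b^2*g - 14*b*g^2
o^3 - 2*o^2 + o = o*(o - 1)^2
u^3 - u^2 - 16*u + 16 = (u - 4)*(u - 1)*(u + 4)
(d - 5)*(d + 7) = d^2 + 2*d - 35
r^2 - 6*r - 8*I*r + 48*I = (r - 6)*(r - 8*I)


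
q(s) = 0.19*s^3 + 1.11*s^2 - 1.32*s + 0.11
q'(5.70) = 29.85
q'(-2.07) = -3.47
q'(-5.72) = 4.63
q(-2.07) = 5.91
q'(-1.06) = -3.03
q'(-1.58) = -3.40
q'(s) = 0.57*s^2 + 2.22*s - 1.32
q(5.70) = 63.84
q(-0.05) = 0.18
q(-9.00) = -36.61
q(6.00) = 73.19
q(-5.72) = 8.42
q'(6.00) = 32.52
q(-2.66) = 7.90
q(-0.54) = 1.12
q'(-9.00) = 24.87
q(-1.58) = 4.22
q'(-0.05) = -1.43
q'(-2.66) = -3.19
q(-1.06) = 2.53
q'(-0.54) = -2.35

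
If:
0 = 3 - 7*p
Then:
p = 3/7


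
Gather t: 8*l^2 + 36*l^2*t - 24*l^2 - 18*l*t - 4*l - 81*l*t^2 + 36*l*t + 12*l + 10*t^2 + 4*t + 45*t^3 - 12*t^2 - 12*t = -16*l^2 + 8*l + 45*t^3 + t^2*(-81*l - 2) + t*(36*l^2 + 18*l - 8)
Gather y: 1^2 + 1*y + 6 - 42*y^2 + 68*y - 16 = -42*y^2 + 69*y - 9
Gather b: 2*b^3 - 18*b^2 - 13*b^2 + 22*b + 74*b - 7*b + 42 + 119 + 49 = 2*b^3 - 31*b^2 + 89*b + 210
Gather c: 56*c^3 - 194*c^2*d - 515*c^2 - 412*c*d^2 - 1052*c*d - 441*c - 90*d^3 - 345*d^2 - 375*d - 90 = 56*c^3 + c^2*(-194*d - 515) + c*(-412*d^2 - 1052*d - 441) - 90*d^3 - 345*d^2 - 375*d - 90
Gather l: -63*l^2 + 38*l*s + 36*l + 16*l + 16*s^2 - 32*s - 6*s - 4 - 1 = -63*l^2 + l*(38*s + 52) + 16*s^2 - 38*s - 5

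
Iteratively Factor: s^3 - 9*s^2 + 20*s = (s - 4)*(s^2 - 5*s) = s*(s - 4)*(s - 5)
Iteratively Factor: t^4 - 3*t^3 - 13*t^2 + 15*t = (t - 1)*(t^3 - 2*t^2 - 15*t) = t*(t - 1)*(t^2 - 2*t - 15) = t*(t - 1)*(t + 3)*(t - 5)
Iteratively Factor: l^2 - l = (l)*(l - 1)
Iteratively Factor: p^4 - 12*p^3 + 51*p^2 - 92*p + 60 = (p - 3)*(p^3 - 9*p^2 + 24*p - 20) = (p - 5)*(p - 3)*(p^2 - 4*p + 4) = (p - 5)*(p - 3)*(p - 2)*(p - 2)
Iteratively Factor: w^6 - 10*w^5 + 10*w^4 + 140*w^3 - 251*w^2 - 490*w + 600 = (w - 4)*(w^5 - 6*w^4 - 14*w^3 + 84*w^2 + 85*w - 150) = (w - 4)*(w - 1)*(w^4 - 5*w^3 - 19*w^2 + 65*w + 150) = (w - 5)*(w - 4)*(w - 1)*(w^3 - 19*w - 30) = (w - 5)*(w - 4)*(w - 1)*(w + 2)*(w^2 - 2*w - 15) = (w - 5)^2*(w - 4)*(w - 1)*(w + 2)*(w + 3)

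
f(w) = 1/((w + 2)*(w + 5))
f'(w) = -1/((w + 2)*(w + 5)^2) - 1/((w + 2)^2*(w + 5)) = (-2*w - 7)/(w^4 + 14*w^3 + 69*w^2 + 140*w + 100)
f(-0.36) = 0.13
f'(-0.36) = -0.11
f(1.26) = 0.05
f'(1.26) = -0.02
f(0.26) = 0.08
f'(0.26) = -0.05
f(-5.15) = 2.12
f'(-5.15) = 14.78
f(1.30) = 0.05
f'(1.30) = -0.02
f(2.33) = 0.03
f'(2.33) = -0.01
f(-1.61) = 0.76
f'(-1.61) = -2.16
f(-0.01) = 0.10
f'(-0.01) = -0.07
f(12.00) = 0.00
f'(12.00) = 0.00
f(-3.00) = -0.50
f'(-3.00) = -0.25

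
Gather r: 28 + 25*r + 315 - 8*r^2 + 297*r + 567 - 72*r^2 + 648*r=-80*r^2 + 970*r + 910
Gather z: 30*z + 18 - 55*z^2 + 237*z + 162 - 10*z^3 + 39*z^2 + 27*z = -10*z^3 - 16*z^2 + 294*z + 180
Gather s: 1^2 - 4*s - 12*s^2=-12*s^2 - 4*s + 1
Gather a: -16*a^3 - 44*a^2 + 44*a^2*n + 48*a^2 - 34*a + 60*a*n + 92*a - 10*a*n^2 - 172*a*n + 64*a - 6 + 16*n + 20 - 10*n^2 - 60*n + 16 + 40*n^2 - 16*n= -16*a^3 + a^2*(44*n + 4) + a*(-10*n^2 - 112*n + 122) + 30*n^2 - 60*n + 30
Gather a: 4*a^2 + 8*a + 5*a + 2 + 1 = 4*a^2 + 13*a + 3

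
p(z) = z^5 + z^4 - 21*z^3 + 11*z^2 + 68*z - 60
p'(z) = 5*z^4 + 4*z^3 - 63*z^2 + 22*z + 68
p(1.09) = 2.94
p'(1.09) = 29.37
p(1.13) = 4.06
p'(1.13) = 26.34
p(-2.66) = 149.09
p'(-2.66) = -261.25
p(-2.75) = 172.84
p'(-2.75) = -266.17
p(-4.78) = 186.47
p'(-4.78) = 696.78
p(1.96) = 1.10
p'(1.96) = -26.99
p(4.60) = 948.88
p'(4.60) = 1464.19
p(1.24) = 6.49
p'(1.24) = 17.86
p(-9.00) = -36960.00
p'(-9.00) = 24656.00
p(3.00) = 0.00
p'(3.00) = 80.00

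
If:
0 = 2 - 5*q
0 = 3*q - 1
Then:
No Solution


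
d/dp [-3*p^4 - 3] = -12*p^3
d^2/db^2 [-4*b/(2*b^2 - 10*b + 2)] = 4*(-b*(2*b - 5)^2 + (3*b - 5)*(b^2 - 5*b + 1))/(b^2 - 5*b + 1)^3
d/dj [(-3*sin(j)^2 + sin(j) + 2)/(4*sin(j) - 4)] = -3*cos(j)/4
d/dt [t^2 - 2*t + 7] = 2*t - 2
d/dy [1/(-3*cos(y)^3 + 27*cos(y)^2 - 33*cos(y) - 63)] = (-3*cos(y)^2 + 18*cos(y) - 11)*sin(y)/(3*(cos(y)^3 - 9*cos(y)^2 + 11*cos(y) + 21)^2)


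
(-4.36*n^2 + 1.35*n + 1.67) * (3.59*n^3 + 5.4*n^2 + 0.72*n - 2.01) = -15.6524*n^5 - 18.6975*n^4 + 10.1461*n^3 + 18.7536*n^2 - 1.5111*n - 3.3567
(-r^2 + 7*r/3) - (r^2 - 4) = -2*r^2 + 7*r/3 + 4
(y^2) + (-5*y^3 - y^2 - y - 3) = -5*y^3 - y - 3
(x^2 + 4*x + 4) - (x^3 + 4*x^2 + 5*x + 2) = -x^3 - 3*x^2 - x + 2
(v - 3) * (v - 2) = v^2 - 5*v + 6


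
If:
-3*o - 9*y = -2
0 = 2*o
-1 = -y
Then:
No Solution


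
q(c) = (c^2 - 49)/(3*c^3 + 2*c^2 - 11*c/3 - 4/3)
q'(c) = 2*c/(3*c^3 + 2*c^2 - 11*c/3 - 4/3) + (c^2 - 49)*(-9*c^2 - 4*c + 11/3)/(3*c^3 + 2*c^2 - 11*c/3 - 4/3)^2 = 3*(-9*c^4 + 1312*c^2 + 580*c - 539)/(81*c^6 + 108*c^5 - 162*c^4 - 204*c^3 + 73*c^2 + 88*c + 16)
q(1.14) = -31.17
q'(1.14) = 257.86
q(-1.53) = 26.12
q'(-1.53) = 166.68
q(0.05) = 32.42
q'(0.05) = -73.95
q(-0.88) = -34.50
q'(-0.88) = -6.62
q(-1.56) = 21.81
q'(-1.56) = 123.96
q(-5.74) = 0.03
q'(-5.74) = 0.04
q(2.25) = -1.27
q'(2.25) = 1.99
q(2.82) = -0.57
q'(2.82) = 0.71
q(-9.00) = -0.02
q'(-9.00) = 0.00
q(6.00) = -0.02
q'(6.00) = 0.03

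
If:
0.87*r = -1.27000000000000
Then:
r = -1.46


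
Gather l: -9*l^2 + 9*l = -9*l^2 + 9*l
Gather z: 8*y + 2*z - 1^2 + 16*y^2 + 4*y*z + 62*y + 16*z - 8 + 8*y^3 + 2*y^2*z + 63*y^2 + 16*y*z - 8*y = 8*y^3 + 79*y^2 + 62*y + z*(2*y^2 + 20*y + 18) - 9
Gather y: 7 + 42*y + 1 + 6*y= 48*y + 8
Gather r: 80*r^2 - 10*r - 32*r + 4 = 80*r^2 - 42*r + 4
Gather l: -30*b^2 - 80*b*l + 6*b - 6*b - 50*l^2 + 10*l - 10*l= -30*b^2 - 80*b*l - 50*l^2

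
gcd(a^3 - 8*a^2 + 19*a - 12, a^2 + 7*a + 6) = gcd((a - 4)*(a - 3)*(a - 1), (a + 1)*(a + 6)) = 1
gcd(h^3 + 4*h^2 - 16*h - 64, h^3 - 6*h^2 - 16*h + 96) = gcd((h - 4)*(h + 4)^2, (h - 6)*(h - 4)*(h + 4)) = h^2 - 16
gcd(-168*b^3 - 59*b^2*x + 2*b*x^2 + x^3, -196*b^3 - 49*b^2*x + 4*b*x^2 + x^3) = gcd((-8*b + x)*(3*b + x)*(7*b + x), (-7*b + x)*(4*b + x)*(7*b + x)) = 7*b + x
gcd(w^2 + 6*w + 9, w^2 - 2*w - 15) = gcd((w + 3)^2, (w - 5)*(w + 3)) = w + 3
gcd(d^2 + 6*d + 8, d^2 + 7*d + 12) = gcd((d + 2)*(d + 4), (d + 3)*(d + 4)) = d + 4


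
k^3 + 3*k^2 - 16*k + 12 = (k - 2)*(k - 1)*(k + 6)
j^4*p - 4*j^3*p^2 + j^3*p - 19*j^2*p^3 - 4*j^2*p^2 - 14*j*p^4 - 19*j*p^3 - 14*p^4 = (j - 7*p)*(j + p)*(j + 2*p)*(j*p + p)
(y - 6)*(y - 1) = y^2 - 7*y + 6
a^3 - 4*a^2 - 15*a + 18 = (a - 6)*(a - 1)*(a + 3)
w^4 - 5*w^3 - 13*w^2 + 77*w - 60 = (w - 5)*(w - 3)*(w - 1)*(w + 4)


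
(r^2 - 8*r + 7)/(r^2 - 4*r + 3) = (r - 7)/(r - 3)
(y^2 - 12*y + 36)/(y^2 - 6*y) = (y - 6)/y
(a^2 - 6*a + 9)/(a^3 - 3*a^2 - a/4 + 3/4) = 4*(a - 3)/(4*a^2 - 1)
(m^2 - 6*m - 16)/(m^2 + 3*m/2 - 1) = 2*(m - 8)/(2*m - 1)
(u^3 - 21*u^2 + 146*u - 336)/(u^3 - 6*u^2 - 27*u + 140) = (u^2 - 14*u + 48)/(u^2 + u - 20)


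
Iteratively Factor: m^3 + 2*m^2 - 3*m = (m - 1)*(m^2 + 3*m) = m*(m - 1)*(m + 3)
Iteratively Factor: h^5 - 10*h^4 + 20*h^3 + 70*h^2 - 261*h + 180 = (h - 1)*(h^4 - 9*h^3 + 11*h^2 + 81*h - 180) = (h - 5)*(h - 1)*(h^3 - 4*h^2 - 9*h + 36) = (h - 5)*(h - 3)*(h - 1)*(h^2 - h - 12) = (h - 5)*(h - 3)*(h - 1)*(h + 3)*(h - 4)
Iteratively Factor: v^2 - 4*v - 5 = (v - 5)*(v + 1)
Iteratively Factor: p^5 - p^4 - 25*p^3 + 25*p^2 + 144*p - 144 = (p - 3)*(p^4 + 2*p^3 - 19*p^2 - 32*p + 48) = (p - 3)*(p - 1)*(p^3 + 3*p^2 - 16*p - 48) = (p - 3)*(p - 1)*(p + 3)*(p^2 - 16) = (p - 4)*(p - 3)*(p - 1)*(p + 3)*(p + 4)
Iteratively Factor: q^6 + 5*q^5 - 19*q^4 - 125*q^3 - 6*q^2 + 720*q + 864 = (q - 4)*(q^5 + 9*q^4 + 17*q^3 - 57*q^2 - 234*q - 216) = (q - 4)*(q + 2)*(q^4 + 7*q^3 + 3*q^2 - 63*q - 108) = (q - 4)*(q - 3)*(q + 2)*(q^3 + 10*q^2 + 33*q + 36) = (q - 4)*(q - 3)*(q + 2)*(q + 3)*(q^2 + 7*q + 12) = (q - 4)*(q - 3)*(q + 2)*(q + 3)^2*(q + 4)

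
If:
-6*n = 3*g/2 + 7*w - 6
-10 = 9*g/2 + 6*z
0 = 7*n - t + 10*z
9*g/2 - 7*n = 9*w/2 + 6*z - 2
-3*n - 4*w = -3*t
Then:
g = -92/2037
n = 1662/679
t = 1642/2037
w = -836/679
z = -3326/2037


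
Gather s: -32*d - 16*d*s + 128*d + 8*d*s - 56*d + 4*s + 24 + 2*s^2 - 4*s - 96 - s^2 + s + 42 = 40*d + s^2 + s*(1 - 8*d) - 30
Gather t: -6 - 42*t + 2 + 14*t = -28*t - 4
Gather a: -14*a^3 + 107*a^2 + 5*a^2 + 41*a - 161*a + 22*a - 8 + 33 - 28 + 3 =-14*a^3 + 112*a^2 - 98*a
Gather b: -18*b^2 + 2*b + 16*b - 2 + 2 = -18*b^2 + 18*b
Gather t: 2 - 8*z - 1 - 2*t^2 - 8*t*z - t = -2*t^2 + t*(-8*z - 1) - 8*z + 1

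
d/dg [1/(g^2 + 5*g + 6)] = (-2*g - 5)/(g^2 + 5*g + 6)^2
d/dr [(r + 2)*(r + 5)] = 2*r + 7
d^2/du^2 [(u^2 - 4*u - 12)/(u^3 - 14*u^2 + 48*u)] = 2*(u^3 + 6*u^2 - 48*u + 128)/(u^3*(u^3 - 24*u^2 + 192*u - 512))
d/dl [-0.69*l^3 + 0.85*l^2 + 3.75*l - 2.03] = -2.07*l^2 + 1.7*l + 3.75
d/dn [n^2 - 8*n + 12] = 2*n - 8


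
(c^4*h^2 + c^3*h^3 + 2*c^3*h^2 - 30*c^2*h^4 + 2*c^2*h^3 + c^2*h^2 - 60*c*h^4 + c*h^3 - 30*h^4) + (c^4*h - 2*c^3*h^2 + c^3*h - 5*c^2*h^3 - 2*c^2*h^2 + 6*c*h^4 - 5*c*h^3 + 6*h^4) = c^4*h^2 + c^4*h + c^3*h^3 + c^3*h - 30*c^2*h^4 - 3*c^2*h^3 - c^2*h^2 - 54*c*h^4 - 4*c*h^3 - 24*h^4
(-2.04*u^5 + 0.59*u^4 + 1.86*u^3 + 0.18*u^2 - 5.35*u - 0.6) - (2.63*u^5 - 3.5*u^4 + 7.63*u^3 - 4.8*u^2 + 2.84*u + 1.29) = -4.67*u^5 + 4.09*u^4 - 5.77*u^3 + 4.98*u^2 - 8.19*u - 1.89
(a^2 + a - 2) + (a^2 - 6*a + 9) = 2*a^2 - 5*a + 7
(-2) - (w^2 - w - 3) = -w^2 + w + 1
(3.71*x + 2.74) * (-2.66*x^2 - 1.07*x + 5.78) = -9.8686*x^3 - 11.2581*x^2 + 18.512*x + 15.8372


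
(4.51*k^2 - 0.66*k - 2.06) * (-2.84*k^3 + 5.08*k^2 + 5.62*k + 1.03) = -12.8084*k^5 + 24.7852*k^4 + 27.8438*k^3 - 9.5287*k^2 - 12.257*k - 2.1218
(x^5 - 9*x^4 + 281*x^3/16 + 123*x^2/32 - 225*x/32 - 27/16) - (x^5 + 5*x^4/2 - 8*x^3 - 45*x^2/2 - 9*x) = -23*x^4/2 + 409*x^3/16 + 843*x^2/32 + 63*x/32 - 27/16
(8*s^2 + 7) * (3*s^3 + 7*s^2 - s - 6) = 24*s^5 + 56*s^4 + 13*s^3 + s^2 - 7*s - 42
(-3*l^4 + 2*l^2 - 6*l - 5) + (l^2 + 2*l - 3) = -3*l^4 + 3*l^2 - 4*l - 8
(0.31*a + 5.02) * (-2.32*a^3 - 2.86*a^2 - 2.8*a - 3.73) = -0.7192*a^4 - 12.533*a^3 - 15.2252*a^2 - 15.2123*a - 18.7246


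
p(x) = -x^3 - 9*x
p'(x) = -3*x^2 - 9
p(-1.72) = 20.57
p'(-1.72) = -17.88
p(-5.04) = 173.38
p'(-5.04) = -85.20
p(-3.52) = 75.29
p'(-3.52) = -46.17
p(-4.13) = 107.61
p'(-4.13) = -60.17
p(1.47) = -16.41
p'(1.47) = -15.48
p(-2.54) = 39.25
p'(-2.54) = -28.35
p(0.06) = -0.54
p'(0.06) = -9.01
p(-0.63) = 5.92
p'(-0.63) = -10.19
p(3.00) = -54.00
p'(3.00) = -36.00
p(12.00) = -1836.00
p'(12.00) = -441.00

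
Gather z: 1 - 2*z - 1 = -2*z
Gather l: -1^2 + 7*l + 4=7*l + 3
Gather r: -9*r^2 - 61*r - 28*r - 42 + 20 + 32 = -9*r^2 - 89*r + 10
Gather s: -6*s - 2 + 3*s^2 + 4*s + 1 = 3*s^2 - 2*s - 1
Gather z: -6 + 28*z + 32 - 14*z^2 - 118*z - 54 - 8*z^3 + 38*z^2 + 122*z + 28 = -8*z^3 + 24*z^2 + 32*z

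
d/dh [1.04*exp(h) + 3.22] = 1.04*exp(h)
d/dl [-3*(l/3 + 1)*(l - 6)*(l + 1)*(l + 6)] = -4*l^3 - 12*l^2 + 66*l + 144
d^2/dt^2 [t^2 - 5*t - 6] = 2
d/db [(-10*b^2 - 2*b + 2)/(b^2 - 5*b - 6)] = 2*(26*b^2 + 58*b + 11)/(b^4 - 10*b^3 + 13*b^2 + 60*b + 36)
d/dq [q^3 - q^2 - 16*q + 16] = 3*q^2 - 2*q - 16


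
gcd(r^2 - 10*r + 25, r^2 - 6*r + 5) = r - 5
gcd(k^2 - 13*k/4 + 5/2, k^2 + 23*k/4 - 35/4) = k - 5/4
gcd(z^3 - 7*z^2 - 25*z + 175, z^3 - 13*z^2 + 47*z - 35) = z^2 - 12*z + 35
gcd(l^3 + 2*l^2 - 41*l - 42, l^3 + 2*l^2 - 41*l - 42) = l^3 + 2*l^2 - 41*l - 42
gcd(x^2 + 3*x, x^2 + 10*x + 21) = x + 3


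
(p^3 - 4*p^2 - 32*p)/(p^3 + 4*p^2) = (p - 8)/p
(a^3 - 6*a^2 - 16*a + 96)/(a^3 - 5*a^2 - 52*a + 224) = (a^2 - 2*a - 24)/(a^2 - a - 56)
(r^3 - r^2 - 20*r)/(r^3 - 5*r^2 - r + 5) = r*(r + 4)/(r^2 - 1)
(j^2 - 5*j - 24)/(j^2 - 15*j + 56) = (j + 3)/(j - 7)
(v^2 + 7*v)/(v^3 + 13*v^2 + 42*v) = 1/(v + 6)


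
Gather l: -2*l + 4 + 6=10 - 2*l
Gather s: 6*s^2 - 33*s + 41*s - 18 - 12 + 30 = 6*s^2 + 8*s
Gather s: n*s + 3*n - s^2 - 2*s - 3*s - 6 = 3*n - s^2 + s*(n - 5) - 6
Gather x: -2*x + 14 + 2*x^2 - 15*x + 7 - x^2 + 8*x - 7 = x^2 - 9*x + 14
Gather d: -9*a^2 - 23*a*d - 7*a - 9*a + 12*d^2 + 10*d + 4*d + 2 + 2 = -9*a^2 - 16*a + 12*d^2 + d*(14 - 23*a) + 4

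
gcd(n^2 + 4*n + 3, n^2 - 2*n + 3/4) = 1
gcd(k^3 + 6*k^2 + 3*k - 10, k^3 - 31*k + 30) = k - 1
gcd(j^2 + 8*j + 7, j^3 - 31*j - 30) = j + 1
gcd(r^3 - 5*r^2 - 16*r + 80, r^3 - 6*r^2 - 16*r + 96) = r^2 - 16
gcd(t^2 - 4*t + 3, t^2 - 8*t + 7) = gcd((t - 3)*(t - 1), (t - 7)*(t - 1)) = t - 1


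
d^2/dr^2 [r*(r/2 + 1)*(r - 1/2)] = 3*r + 3/2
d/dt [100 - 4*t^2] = -8*t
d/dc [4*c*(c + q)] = 8*c + 4*q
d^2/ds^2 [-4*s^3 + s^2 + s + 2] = 2 - 24*s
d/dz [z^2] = 2*z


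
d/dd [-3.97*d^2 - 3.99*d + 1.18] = -7.94*d - 3.99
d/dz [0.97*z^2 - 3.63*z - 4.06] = 1.94*z - 3.63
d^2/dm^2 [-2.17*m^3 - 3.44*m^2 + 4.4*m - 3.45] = -13.02*m - 6.88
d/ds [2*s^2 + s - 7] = 4*s + 1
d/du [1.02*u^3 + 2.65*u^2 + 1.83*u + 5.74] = 3.06*u^2 + 5.3*u + 1.83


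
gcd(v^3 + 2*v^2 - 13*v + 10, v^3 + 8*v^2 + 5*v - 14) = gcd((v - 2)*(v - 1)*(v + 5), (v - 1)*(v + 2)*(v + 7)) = v - 1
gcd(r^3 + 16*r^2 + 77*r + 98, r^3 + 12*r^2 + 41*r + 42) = r^2 + 9*r + 14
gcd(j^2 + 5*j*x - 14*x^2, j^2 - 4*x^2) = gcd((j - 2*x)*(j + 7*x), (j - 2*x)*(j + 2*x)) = -j + 2*x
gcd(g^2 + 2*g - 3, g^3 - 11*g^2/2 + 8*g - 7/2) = g - 1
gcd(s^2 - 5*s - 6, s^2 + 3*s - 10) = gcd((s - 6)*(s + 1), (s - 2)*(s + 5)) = 1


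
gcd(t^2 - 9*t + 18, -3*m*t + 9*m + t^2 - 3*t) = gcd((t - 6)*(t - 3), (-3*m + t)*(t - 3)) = t - 3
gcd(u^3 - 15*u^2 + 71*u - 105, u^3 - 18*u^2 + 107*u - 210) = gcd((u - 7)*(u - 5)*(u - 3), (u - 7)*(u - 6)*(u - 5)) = u^2 - 12*u + 35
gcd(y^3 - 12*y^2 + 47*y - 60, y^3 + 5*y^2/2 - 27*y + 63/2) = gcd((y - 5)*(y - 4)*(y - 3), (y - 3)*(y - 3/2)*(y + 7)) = y - 3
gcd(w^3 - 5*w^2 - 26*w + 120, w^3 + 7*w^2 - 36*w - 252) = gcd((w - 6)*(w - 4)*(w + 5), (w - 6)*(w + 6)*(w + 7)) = w - 6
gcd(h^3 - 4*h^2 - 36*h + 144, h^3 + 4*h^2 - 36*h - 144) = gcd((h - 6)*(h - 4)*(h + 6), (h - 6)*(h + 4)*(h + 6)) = h^2 - 36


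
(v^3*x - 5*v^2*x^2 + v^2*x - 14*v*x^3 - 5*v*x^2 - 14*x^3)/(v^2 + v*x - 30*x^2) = x*(v^3 - 5*v^2*x + v^2 - 14*v*x^2 - 5*v*x - 14*x^2)/(v^2 + v*x - 30*x^2)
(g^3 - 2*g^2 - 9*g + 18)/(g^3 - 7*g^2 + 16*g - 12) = (g + 3)/(g - 2)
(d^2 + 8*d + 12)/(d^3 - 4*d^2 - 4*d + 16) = (d + 6)/(d^2 - 6*d + 8)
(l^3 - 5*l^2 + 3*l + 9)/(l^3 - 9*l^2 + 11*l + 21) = (l - 3)/(l - 7)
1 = 1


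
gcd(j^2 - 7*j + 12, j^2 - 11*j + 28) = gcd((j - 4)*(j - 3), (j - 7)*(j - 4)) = j - 4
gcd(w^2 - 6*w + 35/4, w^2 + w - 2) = 1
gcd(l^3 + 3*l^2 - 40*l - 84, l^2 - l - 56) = l + 7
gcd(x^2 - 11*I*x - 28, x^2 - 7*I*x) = x - 7*I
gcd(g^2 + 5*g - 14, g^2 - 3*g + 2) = g - 2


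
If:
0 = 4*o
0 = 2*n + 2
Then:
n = -1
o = 0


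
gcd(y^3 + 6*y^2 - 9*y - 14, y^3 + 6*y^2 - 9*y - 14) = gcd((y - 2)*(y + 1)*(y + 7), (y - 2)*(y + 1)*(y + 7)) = y^3 + 6*y^2 - 9*y - 14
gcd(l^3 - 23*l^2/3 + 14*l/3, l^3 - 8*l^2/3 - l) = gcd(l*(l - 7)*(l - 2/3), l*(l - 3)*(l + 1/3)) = l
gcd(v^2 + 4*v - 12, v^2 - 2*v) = v - 2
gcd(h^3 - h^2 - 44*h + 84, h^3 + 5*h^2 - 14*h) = h^2 + 5*h - 14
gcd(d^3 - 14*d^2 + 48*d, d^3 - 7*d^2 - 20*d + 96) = d - 8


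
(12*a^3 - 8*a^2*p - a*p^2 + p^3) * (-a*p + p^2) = -12*a^4*p + 20*a^3*p^2 - 7*a^2*p^3 - 2*a*p^4 + p^5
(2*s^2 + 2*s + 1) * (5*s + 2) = 10*s^3 + 14*s^2 + 9*s + 2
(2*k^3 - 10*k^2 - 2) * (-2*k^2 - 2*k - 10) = -4*k^5 + 16*k^4 + 104*k^2 + 4*k + 20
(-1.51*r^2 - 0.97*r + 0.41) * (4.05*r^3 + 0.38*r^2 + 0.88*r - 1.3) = -6.1155*r^5 - 4.5023*r^4 - 0.0369000000000002*r^3 + 1.2652*r^2 + 1.6218*r - 0.533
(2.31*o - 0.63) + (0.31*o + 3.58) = 2.62*o + 2.95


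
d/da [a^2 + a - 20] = 2*a + 1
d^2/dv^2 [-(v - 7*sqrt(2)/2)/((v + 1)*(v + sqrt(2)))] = ((-2*v + 7*sqrt(2))*(v + 1)^2 + (-2*v + 7*sqrt(2))*(v + 1)*(v + sqrt(2)) + (-2*v + 7*sqrt(2))*(v + sqrt(2))^2 + 2*(v + 1)^2*(v + sqrt(2)) + 2*(v + 1)*(v + sqrt(2))^2)/((v + 1)^3*(v + sqrt(2))^3)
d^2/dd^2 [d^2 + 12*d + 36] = 2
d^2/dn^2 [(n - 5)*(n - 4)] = 2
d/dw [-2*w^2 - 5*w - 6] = -4*w - 5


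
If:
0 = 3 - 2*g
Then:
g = 3/2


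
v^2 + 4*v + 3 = (v + 1)*(v + 3)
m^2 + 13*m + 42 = (m + 6)*(m + 7)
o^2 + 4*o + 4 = (o + 2)^2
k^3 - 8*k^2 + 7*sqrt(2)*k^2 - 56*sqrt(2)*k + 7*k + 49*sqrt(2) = (k - 7)*(k - 1)*(k + 7*sqrt(2))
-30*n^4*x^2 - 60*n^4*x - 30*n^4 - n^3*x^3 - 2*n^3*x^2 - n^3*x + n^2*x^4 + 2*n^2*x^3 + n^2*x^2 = (-6*n + x)*(5*n + x)*(n*x + n)^2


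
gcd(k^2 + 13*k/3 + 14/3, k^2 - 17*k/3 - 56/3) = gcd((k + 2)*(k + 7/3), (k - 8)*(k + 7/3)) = k + 7/3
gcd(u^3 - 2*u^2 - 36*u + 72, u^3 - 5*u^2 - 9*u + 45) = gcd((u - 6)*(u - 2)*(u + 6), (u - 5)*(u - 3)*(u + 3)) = 1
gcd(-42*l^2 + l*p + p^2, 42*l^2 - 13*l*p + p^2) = -6*l + p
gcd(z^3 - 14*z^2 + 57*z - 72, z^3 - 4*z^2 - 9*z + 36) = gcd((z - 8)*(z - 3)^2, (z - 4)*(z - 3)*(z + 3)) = z - 3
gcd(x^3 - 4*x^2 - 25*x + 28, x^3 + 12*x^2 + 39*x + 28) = x + 4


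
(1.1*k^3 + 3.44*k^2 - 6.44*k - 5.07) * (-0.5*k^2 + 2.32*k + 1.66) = -0.55*k^5 + 0.832*k^4 + 13.0268*k^3 - 6.6954*k^2 - 22.4528*k - 8.4162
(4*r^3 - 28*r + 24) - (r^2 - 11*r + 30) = 4*r^3 - r^2 - 17*r - 6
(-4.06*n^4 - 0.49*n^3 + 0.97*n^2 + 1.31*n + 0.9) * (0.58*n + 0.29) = -2.3548*n^5 - 1.4616*n^4 + 0.4205*n^3 + 1.0411*n^2 + 0.9019*n + 0.261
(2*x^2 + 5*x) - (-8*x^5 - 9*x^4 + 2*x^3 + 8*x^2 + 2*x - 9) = 8*x^5 + 9*x^4 - 2*x^3 - 6*x^2 + 3*x + 9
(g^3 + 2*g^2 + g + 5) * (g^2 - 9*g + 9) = g^5 - 7*g^4 - 8*g^3 + 14*g^2 - 36*g + 45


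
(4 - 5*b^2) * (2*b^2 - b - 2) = -10*b^4 + 5*b^3 + 18*b^2 - 4*b - 8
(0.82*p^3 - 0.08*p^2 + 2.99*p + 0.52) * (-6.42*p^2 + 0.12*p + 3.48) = -5.2644*p^5 + 0.612*p^4 - 16.3518*p^3 - 3.258*p^2 + 10.4676*p + 1.8096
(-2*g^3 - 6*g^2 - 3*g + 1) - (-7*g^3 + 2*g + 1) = 5*g^3 - 6*g^2 - 5*g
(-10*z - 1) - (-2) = 1 - 10*z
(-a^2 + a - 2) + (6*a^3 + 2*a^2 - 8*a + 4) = 6*a^3 + a^2 - 7*a + 2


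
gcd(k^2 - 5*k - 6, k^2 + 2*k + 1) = k + 1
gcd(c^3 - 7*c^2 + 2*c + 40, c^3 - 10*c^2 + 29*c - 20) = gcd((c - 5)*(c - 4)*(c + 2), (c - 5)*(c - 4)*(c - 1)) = c^2 - 9*c + 20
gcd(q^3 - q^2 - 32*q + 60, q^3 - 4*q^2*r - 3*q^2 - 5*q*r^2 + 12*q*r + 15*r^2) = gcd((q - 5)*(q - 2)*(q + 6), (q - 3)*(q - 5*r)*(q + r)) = 1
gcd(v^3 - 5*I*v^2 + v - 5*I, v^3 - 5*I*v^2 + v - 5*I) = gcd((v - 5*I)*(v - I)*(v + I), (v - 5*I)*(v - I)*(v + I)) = v^3 - 5*I*v^2 + v - 5*I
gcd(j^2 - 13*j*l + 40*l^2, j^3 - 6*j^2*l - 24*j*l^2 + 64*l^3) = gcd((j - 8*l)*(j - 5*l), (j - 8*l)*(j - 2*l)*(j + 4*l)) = j - 8*l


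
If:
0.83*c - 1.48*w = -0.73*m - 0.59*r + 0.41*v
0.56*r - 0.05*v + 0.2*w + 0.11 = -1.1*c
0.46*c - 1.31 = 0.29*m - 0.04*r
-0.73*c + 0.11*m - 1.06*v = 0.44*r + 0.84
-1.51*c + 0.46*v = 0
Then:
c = -0.46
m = -5.08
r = 1.24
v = -1.51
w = -1.85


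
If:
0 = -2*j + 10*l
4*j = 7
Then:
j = 7/4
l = 7/20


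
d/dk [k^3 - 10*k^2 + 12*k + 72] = 3*k^2 - 20*k + 12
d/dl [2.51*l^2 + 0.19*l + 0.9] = 5.02*l + 0.19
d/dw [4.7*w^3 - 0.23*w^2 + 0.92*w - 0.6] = 14.1*w^2 - 0.46*w + 0.92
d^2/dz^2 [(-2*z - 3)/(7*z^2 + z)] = 2*(-98*z^3 - 441*z^2 - 63*z - 3)/(z^3*(343*z^3 + 147*z^2 + 21*z + 1))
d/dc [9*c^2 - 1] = 18*c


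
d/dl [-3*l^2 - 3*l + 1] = -6*l - 3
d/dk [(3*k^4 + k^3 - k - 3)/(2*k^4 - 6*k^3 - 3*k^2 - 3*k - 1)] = 2*(-10*k^6 - 9*k^5 - 12*k^4 - 3*k^3 - 30*k^2 - 9*k - 4)/(4*k^8 - 24*k^7 + 24*k^6 + 24*k^5 + 41*k^4 + 30*k^3 + 15*k^2 + 6*k + 1)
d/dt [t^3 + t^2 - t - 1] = 3*t^2 + 2*t - 1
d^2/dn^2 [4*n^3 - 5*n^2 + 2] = 24*n - 10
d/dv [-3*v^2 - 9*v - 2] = -6*v - 9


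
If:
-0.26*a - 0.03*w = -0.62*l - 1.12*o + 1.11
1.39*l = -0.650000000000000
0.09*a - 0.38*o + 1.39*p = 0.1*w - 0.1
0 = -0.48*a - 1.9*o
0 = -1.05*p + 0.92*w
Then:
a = -2.60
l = -0.47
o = 0.66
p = 0.30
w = 0.34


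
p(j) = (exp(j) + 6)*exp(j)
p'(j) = (exp(j) + 6)*exp(j) + exp(2*j) = 2*(exp(j) + 3)*exp(j)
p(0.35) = 10.53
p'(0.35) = 12.54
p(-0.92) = 2.55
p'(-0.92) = 2.71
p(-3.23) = 0.24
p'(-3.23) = 0.24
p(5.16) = 31378.24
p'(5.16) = 61711.50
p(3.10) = 625.94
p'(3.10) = 1118.69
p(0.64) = 14.98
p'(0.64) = 18.57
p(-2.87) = 0.34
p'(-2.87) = 0.35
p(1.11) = 27.41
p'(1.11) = 36.62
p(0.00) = 7.00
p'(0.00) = 8.00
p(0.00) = 7.00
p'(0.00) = 8.00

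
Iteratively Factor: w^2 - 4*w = (w)*(w - 4)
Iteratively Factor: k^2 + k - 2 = (k + 2)*(k - 1)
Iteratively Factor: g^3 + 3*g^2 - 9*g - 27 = (g + 3)*(g^2 - 9) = (g - 3)*(g + 3)*(g + 3)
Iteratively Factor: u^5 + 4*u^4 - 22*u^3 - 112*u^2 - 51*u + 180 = (u + 3)*(u^4 + u^3 - 25*u^2 - 37*u + 60) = (u + 3)*(u + 4)*(u^3 - 3*u^2 - 13*u + 15) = (u - 1)*(u + 3)*(u + 4)*(u^2 - 2*u - 15) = (u - 5)*(u - 1)*(u + 3)*(u + 4)*(u + 3)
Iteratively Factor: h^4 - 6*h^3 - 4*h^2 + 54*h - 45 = (h - 5)*(h^3 - h^2 - 9*h + 9) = (h - 5)*(h - 3)*(h^2 + 2*h - 3) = (h - 5)*(h - 3)*(h - 1)*(h + 3)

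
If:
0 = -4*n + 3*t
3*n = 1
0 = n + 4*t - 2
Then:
No Solution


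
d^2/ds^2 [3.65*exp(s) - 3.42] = 3.65*exp(s)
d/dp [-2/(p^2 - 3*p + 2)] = 2*(2*p - 3)/(p^2 - 3*p + 2)^2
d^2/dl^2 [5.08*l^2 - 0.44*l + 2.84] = 10.1600000000000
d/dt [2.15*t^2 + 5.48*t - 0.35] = 4.3*t + 5.48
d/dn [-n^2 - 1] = -2*n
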